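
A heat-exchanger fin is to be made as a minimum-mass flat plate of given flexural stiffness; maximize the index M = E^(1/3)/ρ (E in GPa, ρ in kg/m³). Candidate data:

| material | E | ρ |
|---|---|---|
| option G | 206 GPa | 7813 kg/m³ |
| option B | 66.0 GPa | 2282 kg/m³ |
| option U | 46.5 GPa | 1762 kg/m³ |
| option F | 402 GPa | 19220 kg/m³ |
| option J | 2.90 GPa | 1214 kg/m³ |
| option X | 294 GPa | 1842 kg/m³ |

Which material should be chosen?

Computing M directly (units already consistent):
  option X: M = 3.61×10⁻³
  option U: M = 2.04×10⁻³
  option B: M = 1.77×10⁻³
  option J: M = 1.17×10⁻³
  option G: M = 0.756×10⁻³
  option F: M = 0.384×10⁻³
The maximum is for option X.

option X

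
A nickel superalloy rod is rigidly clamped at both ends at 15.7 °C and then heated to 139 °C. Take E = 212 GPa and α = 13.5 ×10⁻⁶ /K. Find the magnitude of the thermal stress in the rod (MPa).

353 MPa

ΔT = 123.3 K. Constrained thermal stress σ = E·α·ΔT = 212.0×10³ MPa × 13.5×10⁻⁶ × 123.3 = 353 MPa (compressive).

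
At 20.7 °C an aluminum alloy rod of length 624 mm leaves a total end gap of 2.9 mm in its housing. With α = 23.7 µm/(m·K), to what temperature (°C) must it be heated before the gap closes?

α·L₀·ΔT = 2.9 mm ⇒ ΔT = 2.9 / (23.7×10⁻⁶ × 624.0) = 196.1 K.
T = 20.7 + 196.1 = 216.8 °C.

217 °C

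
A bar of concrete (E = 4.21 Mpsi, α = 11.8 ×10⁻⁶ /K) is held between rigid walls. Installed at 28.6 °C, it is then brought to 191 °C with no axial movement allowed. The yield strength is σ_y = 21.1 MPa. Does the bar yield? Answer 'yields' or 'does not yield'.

E = 4.21 Mpsi = 29.03 GPa.
ΔT = 162.4 K. Constrained thermal stress σ = E·α·ΔT = 29.03×10³ MPa × 11.8×10⁻⁶ × 162.4 = 55.6 MPa (compressive).
Compare to σ_y = 21.1 MPa: σ ≥ σ_y, so it yields.

yields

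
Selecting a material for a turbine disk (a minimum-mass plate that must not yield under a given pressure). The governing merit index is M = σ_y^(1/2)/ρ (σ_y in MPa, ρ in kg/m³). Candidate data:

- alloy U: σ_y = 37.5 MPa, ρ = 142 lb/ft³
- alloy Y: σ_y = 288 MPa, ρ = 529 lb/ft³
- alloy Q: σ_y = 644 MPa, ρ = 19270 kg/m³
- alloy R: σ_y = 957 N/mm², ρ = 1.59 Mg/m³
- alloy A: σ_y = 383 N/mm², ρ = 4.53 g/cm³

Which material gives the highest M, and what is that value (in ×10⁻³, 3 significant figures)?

alloy R, M = 19.5×10⁻³

Convert each candidate to consistent units, then evaluate M:
  alloy U: σ_y = 37.50 MPa, ρ = 2275 kg/m³
  alloy Y: σ_y = 288.0 MPa, ρ = 8474 kg/m³
  alloy Q: σ_y = 644.0 MPa, ρ = 19270 kg/m³
  alloy R: σ_y = 957.0 MPa, ρ = 1590 kg/m³
  alloy A: σ_y = 383.0 MPa, ρ = 4530 kg/m³
  alloy R: M = 19.5×10⁻³
  alloy A: M = 4.32×10⁻³
  alloy U: M = 2.69×10⁻³
  alloy Y: M = 2.00×10⁻³
  alloy Q: M = 1.32×10⁻³
Alloy R has the largest M.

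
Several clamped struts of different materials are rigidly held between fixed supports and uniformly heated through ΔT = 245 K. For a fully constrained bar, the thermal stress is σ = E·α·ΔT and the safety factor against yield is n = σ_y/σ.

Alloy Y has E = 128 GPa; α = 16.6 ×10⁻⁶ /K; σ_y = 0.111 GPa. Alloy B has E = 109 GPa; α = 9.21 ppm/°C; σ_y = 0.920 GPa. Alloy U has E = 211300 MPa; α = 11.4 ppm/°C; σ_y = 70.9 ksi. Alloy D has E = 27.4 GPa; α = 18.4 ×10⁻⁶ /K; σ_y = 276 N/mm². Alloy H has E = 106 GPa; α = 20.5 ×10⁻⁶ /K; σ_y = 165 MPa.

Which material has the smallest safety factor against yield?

In consistent units (E in GPa, α in ×10⁻⁶/K, σ_y in MPa):
  alloy Y: E = 128.0, α = 16.6, σ_y = 111.0 → σ = 521 MPa, n = 0.213
  alloy B: E = 109.0, α = 9.21, σ_y = 920.0 → σ = 246 MPa, n = 3.74
  alloy U: E = 211.3, α = 11.4, σ_y = 488.8 → σ = 590 MPa, n = 0.828
  alloy D: E = 27.40, α = 18.4, σ_y = 276.0 → σ = 124 MPa, n = 2.23
  alloy H: E = 106.0, α = 20.5, σ_y = 165.0 → σ = 532 MPa, n = 0.310
Alloy Y has the lowest safety factor, n = 0.213.

alloy Y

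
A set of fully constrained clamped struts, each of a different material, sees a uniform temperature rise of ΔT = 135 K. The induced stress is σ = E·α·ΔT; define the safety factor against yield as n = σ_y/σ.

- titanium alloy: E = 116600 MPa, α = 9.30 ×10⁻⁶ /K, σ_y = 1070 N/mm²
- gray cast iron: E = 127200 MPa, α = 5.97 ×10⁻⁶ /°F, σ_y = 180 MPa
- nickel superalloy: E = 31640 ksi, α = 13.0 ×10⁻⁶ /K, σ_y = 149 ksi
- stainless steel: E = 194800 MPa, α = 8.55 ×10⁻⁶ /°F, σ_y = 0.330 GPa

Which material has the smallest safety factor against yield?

In consistent units (E in GPa, α in ×10⁻⁶/K, σ_y in MPa):
  titanium alloy: E = 116.6, α = 9.30, σ_y = 1070 → σ = 146 MPa, n = 7.31
  gray cast iron: E = 127.2, α = 10.7, σ_y = 180.0 → σ = 185 MPa, n = 0.975
  nickel superalloy: E = 218.2, α = 13.0, σ_y = 1027 → σ = 383 MPa, n = 2.68
  stainless steel: E = 194.8, α = 15.4, σ_y = 330.0 → σ = 405 MPa, n = 0.815
Stainless steel has the lowest safety factor, n = 0.815.

stainless steel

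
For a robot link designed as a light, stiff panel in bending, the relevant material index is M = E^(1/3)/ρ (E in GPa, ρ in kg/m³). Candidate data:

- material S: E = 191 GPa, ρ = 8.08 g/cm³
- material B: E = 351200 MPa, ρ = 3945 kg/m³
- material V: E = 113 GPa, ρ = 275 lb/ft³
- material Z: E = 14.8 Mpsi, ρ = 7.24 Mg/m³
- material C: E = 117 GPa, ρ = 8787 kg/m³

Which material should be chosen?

Convert each candidate to consistent units, then evaluate M:
  material S: E = 191.0 GPa, ρ = 8080 kg/m³
  material B: E = 351.2 GPa, ρ = 3945 kg/m³
  material V: E = 113.0 GPa, ρ = 4405 kg/m³
  material Z: E = 102.0 GPa, ρ = 7240 kg/m³
  material C: E = 117.0 GPa, ρ = 8787 kg/m³
  material B: M = 1.79×10⁻³
  material V: M = 1.10×10⁻³
  material S: M = 0.713×10⁻³
  material Z: M = 0.645×10⁻³
  material C: M = 0.557×10⁻³
Material B ranks first.

material B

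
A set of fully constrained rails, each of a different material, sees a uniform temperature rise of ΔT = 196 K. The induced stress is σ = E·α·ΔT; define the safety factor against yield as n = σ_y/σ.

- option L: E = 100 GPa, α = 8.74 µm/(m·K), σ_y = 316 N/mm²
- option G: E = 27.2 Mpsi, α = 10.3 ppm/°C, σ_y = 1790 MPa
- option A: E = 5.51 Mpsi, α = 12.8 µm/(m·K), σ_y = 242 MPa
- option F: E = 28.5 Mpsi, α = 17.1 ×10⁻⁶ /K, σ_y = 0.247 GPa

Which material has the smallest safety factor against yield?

option F

In consistent units (E in GPa, α in ×10⁻⁶/K, σ_y in MPa):
  option L: E = 100.0, α = 8.74, σ_y = 316.0 → σ = 171 MPa, n = 1.84
  option G: E = 187.5, α = 10.3, σ_y = 1790 → σ = 379 MPa, n = 4.73
  option A: E = 37.99, α = 12.8, σ_y = 242.0 → σ = 95.3 MPa, n = 2.54
  option F: E = 196.5, α = 17.1, σ_y = 247.0 → σ = 659 MPa, n = 0.375
The minimum is option F at n = 0.375.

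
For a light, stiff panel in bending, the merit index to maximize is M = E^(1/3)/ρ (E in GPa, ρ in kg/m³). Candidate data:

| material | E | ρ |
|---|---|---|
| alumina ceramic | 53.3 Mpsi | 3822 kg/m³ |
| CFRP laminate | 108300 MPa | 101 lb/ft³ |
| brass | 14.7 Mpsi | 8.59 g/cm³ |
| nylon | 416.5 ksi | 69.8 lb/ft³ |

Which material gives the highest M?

CFRP laminate

Convert each candidate to consistent units, then evaluate M:
  alumina ceramic: E = 367.5 GPa, ρ = 3822 kg/m³
  CFRP laminate: E = 108.3 GPa, ρ = 1618 kg/m³
  brass: E = 101.4 GPa, ρ = 8590 kg/m³
  nylon: E = 2.872 GPa, ρ = 1118 kg/m³
  CFRP laminate: M = 2.95×10⁻³
  alumina ceramic: M = 1.87×10⁻³
  nylon: M = 1.27×10⁻³
  brass: M = 0.543×10⁻³
CFRP laminate ranks first.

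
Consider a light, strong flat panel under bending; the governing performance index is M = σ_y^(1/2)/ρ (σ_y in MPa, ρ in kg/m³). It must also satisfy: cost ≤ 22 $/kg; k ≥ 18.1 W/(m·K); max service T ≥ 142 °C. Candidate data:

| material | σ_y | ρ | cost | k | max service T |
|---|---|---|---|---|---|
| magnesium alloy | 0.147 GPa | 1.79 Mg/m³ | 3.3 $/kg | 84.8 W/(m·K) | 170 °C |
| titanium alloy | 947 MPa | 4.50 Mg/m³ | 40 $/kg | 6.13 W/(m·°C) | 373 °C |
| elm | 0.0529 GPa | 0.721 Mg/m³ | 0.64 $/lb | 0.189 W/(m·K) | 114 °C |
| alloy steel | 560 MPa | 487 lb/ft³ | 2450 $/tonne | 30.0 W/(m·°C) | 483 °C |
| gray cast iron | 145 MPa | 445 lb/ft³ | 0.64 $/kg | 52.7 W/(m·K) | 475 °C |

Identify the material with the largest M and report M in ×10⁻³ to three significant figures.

magnesium alloy, M = 6.77×10⁻³

Screen on constraints: cost ≤ 22 $/kg; k ≥ 18.1 W/(m·K); max service T ≥ 142 °C. Survivors: magnesium alloy, alloy steel, gray cast iron.
Putting every candidate on a common basis:
  magnesium alloy: σ_y = 147.0 MPa, ρ = 1790 kg/m³
  alloy steel: σ_y = 560.0 MPa, ρ = 7801 kg/m³
  gray cast iron: σ_y = 145.0 MPa, ρ = 7128 kg/m³
  magnesium alloy: M = 6.77×10⁻³
  alloy steel: M = 3.03×10⁻³
  gray cast iron: M = 1.69×10⁻³
The maximum is for magnesium alloy.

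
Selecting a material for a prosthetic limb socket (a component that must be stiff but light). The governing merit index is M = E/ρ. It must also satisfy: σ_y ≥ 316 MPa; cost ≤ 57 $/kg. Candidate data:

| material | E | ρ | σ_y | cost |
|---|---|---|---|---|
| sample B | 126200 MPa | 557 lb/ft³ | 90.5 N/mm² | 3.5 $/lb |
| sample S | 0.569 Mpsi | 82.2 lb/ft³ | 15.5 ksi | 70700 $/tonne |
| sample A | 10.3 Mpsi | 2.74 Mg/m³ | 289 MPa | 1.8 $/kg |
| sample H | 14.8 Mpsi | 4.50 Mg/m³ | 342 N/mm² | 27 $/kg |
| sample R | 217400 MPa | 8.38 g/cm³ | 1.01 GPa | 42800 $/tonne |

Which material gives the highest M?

Screen on constraints: σ_y ≥ 316 MPa; cost ≤ 57 $/kg. Survivors: sample H, sample R.
Putting every candidate on a common basis:
  sample H: E = 102.0 GPa, ρ = 4500 kg/m³
  sample R: E = 217.4 GPa, ρ = 8380 kg/m³
  sample R: M = 25.9 MN·m/kg
  sample H: M = 22.7 MN·m/kg
Highest index: sample R.

sample R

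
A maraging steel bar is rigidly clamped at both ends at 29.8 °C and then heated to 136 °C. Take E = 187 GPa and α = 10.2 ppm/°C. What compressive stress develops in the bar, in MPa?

203 MPa

ΔT = 106.2 K. Constrained thermal stress σ = E·α·ΔT = 187.0×10³ MPa × 10.2×10⁻⁶ × 106.2 = 203 MPa (compressive).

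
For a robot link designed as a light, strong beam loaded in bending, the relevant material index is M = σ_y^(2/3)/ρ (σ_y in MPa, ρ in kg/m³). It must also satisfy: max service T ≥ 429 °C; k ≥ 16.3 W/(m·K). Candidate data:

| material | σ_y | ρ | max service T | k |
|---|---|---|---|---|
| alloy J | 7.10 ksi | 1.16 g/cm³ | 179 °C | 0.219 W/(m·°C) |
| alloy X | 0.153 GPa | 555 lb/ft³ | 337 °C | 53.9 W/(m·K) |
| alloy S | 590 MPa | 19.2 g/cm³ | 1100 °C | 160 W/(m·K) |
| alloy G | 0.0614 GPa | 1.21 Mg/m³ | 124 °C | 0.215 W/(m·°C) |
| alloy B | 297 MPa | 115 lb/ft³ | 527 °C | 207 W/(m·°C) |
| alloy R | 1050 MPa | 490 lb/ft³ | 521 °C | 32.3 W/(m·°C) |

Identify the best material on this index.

Screen on constraints: max service T ≥ 429 °C; k ≥ 16.3 W/(m·K). Survivors: alloy S, alloy B, alloy R.
Putting every candidate on a common basis:
  alloy S: σ_y = 590.0 MPa, ρ = 19200 kg/m³
  alloy B: σ_y = 297.0 MPa, ρ = 1842 kg/m³
  alloy R: σ_y = 1050 MPa, ρ = 7849 kg/m³
  alloy B: M = 24.2×10⁻³
  alloy R: M = 13.2×10⁻³
  alloy S: M = 3.66×10⁻³
Highest index: alloy B.

alloy B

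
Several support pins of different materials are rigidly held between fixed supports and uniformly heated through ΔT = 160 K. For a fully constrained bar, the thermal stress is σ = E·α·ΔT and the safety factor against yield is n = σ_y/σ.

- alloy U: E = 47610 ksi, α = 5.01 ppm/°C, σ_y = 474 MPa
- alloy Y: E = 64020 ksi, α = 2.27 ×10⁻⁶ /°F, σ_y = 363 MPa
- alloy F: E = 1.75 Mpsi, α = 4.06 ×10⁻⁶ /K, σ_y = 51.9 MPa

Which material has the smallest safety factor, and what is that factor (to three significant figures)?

alloy Y, n = 1.26

Converting E to GPa, α to ×10⁻⁶/K, σ_y to MPa, then σ and n for each:
  alloy U: E = 328.3, α = 5.01, σ_y = 474.0 → σ = 263 MPa, n = 1.80
  alloy Y: E = 441.4, α = 4.09, σ_y = 363.0 → σ = 289 MPa, n = 1.26
  alloy F: E = 12.07, α = 4.06, σ_y = 51.90 → σ = 7.84 MPa, n = 6.62
Alloy Y has the lowest safety factor, n = 1.26.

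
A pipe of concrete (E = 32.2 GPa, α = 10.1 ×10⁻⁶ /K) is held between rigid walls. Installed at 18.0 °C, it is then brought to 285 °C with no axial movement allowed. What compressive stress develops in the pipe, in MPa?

ΔT = 267.0 K. Constrained thermal stress σ = E·α·ΔT = 32.20×10³ MPa × 10.1×10⁻⁶ × 267.0 = 86.8 MPa (compressive).

86.8 MPa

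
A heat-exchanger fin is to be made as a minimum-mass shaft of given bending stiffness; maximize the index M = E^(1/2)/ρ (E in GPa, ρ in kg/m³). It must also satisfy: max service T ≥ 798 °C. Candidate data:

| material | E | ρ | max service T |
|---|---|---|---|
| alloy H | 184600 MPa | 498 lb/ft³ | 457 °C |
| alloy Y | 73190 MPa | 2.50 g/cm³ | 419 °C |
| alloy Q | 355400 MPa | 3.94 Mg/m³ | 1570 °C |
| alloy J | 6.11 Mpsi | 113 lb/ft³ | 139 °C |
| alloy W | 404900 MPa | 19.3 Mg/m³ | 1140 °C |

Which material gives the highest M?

Screen on constraints: max service T ≥ 798 °C. Survivors: alloy Q, alloy W.
In SI units:
  alloy Q: E = 355.4 GPa, ρ = 3940 kg/m³
  alloy W: E = 404.9 GPa, ρ = 19300 kg/m³
  alloy Q: M = 4.78×10⁻³
  alloy W: M = 1.04×10⁻³
Alloy Q has the largest M.

alloy Q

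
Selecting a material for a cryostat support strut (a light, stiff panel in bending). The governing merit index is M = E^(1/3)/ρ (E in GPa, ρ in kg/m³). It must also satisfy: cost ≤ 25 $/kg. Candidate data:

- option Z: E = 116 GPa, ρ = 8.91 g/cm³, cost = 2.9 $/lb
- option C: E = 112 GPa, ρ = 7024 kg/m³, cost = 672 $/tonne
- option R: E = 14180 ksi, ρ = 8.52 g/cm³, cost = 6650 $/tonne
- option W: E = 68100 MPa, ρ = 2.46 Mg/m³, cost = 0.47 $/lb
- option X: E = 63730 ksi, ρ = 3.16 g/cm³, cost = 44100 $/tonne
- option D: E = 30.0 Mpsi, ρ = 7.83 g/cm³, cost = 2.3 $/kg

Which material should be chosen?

Screen on constraints: cost ≤ 25 $/kg. Survivors: option Z, option C, option R, option W, option D.
Normalizing units and computing the index:
  option Z: E = 116.0 GPa, ρ = 8910 kg/m³
  option C: E = 112.0 GPa, ρ = 7024 kg/m³
  option R: E = 97.77 GPa, ρ = 8520 kg/m³
  option W: E = 68.10 GPa, ρ = 2460 kg/m³
  option D: E = 206.8 GPa, ρ = 7830 kg/m³
  option W: M = 1.66×10⁻³
  option D: M = 0.755×10⁻³
  option C: M = 0.686×10⁻³
  option Z: M = 0.547×10⁻³
  option R: M = 0.541×10⁻³
Highest index: option W.

option W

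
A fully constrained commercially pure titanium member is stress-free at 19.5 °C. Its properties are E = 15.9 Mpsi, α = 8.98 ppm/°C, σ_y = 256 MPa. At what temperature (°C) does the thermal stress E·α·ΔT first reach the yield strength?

280 °C

E = 15.9 Mpsi = 109.6 GPa.
E·α·ΔT = 256.0 MPa ⇒ ΔT = 256.0 / (109.6×10³ × 8.98×10⁻⁶) = 260.0 K.
T = 19.5 + 260.0 = 279.5 °C.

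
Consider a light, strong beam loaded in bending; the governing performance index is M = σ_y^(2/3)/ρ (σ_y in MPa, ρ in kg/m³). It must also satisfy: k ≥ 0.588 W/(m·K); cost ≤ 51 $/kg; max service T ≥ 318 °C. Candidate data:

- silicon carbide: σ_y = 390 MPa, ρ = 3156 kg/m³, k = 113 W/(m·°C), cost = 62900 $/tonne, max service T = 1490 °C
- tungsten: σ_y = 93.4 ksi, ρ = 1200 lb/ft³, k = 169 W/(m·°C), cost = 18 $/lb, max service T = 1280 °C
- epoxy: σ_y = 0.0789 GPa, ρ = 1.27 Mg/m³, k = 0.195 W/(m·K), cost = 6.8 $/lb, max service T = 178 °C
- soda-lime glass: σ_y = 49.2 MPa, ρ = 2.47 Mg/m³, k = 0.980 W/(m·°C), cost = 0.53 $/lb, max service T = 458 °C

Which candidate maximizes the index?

soda-lime glass

Screen on constraints: k ≥ 0.588 W/(m·K); cost ≤ 51 $/kg; max service T ≥ 318 °C. Survivors: tungsten, soda-lime glass.
In SI units:
  tungsten: σ_y = 644.0 MPa, ρ = 19220 kg/m³
  soda-lime glass: σ_y = 49.20 MPa, ρ = 2470 kg/m³
  soda-lime glass: M = 5.44×10⁻³
  tungsten: M = 3.88×10⁻³
The maximum is for soda-lime glass.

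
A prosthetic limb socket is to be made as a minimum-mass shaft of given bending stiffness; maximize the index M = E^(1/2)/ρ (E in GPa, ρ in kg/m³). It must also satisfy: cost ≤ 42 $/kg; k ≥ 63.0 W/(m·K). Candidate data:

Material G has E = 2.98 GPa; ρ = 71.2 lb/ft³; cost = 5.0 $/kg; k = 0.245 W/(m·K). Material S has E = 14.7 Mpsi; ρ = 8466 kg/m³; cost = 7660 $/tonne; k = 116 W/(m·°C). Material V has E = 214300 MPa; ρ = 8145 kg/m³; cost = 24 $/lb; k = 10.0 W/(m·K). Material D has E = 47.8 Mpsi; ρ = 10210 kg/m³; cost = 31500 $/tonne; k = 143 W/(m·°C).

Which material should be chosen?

material D

Screen on constraints: cost ≤ 42 $/kg; k ≥ 63.0 W/(m·K). Survivors: material S, material D.
Convert each candidate to consistent units, then evaluate M:
  material S: E = 101.4 GPa, ρ = 8466 kg/m³
  material D: E = 329.6 GPa, ρ = 10210 kg/m³
  material D: M = 1.78×10⁻³
  material S: M = 1.19×10⁻³
The maximum is for material D.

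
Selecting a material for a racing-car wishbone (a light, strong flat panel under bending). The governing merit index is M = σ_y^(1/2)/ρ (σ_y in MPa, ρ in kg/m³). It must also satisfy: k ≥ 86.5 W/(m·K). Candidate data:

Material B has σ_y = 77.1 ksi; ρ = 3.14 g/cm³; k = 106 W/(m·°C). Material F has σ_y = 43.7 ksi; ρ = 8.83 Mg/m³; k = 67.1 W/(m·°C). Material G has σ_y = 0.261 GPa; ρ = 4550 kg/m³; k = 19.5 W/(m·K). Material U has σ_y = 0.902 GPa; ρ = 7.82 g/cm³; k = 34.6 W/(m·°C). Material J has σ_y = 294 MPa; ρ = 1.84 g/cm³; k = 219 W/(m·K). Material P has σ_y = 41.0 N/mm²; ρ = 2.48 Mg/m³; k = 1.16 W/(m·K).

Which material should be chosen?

material J

Screen on constraints: k ≥ 86.5 W/(m·K). Survivors: material B, material J.
In SI units:
  material B: σ_y = 531.6 MPa, ρ = 3140 kg/m³
  material J: σ_y = 294.0 MPa, ρ = 1840 kg/m³
  material J: M = 9.32×10⁻³
  material B: M = 7.34×10⁻³
The maximum is for material J.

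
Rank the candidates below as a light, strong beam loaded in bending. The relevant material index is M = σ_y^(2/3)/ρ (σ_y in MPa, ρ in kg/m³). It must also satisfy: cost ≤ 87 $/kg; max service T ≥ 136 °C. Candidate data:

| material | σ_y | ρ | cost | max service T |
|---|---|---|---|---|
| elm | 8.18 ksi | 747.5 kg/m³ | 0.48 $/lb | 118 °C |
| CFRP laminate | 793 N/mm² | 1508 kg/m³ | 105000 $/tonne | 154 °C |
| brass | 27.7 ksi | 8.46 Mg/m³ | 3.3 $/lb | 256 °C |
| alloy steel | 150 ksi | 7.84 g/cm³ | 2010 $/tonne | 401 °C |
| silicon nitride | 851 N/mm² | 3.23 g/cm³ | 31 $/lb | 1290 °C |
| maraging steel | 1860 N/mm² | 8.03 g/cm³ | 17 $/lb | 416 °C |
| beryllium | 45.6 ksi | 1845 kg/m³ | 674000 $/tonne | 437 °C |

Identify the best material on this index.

silicon nitride

Screen on constraints: cost ≤ 87 $/kg; max service T ≥ 136 °C. Survivors: brass, alloy steel, silicon nitride, maraging steel.
Normalizing units and computing the index:
  brass: σ_y = 191.0 MPa, ρ = 8460 kg/m³
  alloy steel: σ_y = 1034 MPa, ρ = 7840 kg/m³
  silicon nitride: σ_y = 851.0 MPa, ρ = 3230 kg/m³
  maraging steel: σ_y = 1860 MPa, ρ = 8030 kg/m³
  silicon nitride: M = 27.8×10⁻³
  maraging steel: M = 18.8×10⁻³
  alloy steel: M = 13.0×10⁻³
  brass: M = 3.92×10⁻³
Silicon nitride has the largest M.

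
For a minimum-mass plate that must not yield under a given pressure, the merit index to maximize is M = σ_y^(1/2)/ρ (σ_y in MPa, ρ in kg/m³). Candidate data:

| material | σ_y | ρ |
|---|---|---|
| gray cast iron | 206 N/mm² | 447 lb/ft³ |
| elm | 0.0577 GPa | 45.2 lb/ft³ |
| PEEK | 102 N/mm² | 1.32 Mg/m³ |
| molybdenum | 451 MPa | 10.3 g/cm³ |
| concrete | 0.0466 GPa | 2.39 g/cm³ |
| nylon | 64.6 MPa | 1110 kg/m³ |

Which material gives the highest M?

In SI units:
  gray cast iron: σ_y = 206.0 MPa, ρ = 7160 kg/m³
  elm: σ_y = 57.70 MPa, ρ = 724.0 kg/m³
  PEEK: σ_y = 102.0 MPa, ρ = 1320 kg/m³
  molybdenum: σ_y = 451.0 MPa, ρ = 10300 kg/m³
  concrete: σ_y = 46.60 MPa, ρ = 2390 kg/m³
  nylon: σ_y = 64.60 MPa, ρ = 1110 kg/m³
  elm: M = 10.5×10⁻³
  PEEK: M = 7.65×10⁻³
  nylon: M = 7.24×10⁻³
  concrete: M = 2.86×10⁻³
  molybdenum: M = 2.06×10⁻³
  gray cast iron: M = 2.00×10⁻³
Elm ranks first.

elm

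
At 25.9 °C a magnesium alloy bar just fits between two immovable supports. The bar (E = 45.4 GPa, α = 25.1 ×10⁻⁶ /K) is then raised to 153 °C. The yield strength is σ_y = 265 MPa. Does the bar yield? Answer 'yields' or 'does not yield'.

ΔT = 127.1 K. Constrained thermal stress σ = E·α·ΔT = 45.40×10³ MPa × 25.1×10⁻⁶ × 127.1 = 145 MPa (compressive).
Compare to σ_y = 265 MPa: σ < σ_y, so it does not yield.

does not yield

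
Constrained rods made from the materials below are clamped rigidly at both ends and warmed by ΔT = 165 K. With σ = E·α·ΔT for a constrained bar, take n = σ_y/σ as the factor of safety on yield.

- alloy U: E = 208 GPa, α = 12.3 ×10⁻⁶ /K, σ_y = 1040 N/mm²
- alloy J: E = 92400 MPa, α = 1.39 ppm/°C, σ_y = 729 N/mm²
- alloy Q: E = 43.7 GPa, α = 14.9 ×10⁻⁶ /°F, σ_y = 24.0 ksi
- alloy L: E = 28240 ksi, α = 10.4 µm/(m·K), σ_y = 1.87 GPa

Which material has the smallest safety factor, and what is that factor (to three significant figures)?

alloy Q, n = 0.856

With everything in SI (GPa, ×10⁻⁶/K, MPa):
  alloy U: E = 208.0, α = 12.3, σ_y = 1040 → σ = 422 MPa, n = 2.46
  alloy J: E = 92.40, α = 1.39, σ_y = 729.0 → σ = 21.2 MPa, n = 34.4
  alloy Q: E = 43.70, α = 26.8, σ_y = 165.5 → σ = 193 MPa, n = 0.856
  alloy L: E = 194.7, α = 10.4, σ_y = 1870 → σ = 334 MPa, n = 5.60
Alloy Q has the lowest safety factor, n = 0.856.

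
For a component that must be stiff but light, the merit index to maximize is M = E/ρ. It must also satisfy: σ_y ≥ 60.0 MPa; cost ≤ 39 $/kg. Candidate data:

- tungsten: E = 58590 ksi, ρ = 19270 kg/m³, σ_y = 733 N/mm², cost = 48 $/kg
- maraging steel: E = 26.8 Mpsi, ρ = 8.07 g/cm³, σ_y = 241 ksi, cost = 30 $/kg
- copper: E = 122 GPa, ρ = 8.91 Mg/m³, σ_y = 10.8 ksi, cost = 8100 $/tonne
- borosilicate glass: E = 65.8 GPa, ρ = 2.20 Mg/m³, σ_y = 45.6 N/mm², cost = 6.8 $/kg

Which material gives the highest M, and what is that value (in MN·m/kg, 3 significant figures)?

maraging steel, M = 22.9 MN·m/kg

Screen on constraints: σ_y ≥ 60.0 MPa; cost ≤ 39 $/kg. Survivors: maraging steel, copper.
After converting to SI:
  maraging steel: E = 184.8 GPa, ρ = 8070 kg/m³
  copper: E = 122.0 GPa, ρ = 8910 kg/m³
  maraging steel: M = 22.9 MN·m/kg
  copper: M = 13.7 MN·m/kg
Maraging steel has the largest M.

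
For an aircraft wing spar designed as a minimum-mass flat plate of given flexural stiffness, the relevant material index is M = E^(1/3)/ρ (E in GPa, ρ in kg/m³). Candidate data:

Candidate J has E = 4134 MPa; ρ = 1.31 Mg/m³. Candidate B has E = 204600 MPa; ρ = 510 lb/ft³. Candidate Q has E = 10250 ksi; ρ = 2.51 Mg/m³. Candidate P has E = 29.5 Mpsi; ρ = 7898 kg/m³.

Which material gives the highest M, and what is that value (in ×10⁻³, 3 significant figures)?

candidate Q, M = 1.65×10⁻³

After converting to SI:
  candidate J: E = 4.134 GPa, ρ = 1310 kg/m³
  candidate B: E = 204.6 GPa, ρ = 8169 kg/m³
  candidate Q: E = 70.67 GPa, ρ = 2510 kg/m³
  candidate P: E = 203.4 GPa, ρ = 7898 kg/m³
  candidate Q: M = 1.65×10⁻³
  candidate J: M = 1.23×10⁻³
  candidate P: M = 0.745×10⁻³
  candidate B: M = 0.721×10⁻³
Candidate Q has the largest M.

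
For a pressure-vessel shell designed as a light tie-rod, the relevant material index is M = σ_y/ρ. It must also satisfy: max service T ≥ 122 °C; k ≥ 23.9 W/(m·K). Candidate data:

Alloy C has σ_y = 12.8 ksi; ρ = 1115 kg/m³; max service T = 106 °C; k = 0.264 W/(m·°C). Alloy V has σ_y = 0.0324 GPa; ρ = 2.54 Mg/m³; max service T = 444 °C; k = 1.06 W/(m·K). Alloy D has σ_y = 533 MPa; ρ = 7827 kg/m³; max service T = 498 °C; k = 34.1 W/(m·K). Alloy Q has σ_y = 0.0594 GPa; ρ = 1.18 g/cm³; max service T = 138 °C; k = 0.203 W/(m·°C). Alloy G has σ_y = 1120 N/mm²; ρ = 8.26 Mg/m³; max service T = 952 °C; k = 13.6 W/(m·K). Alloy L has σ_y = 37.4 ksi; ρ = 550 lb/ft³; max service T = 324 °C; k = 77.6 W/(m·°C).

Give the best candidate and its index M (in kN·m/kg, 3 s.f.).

alloy D, M = 68.1 kN·m/kg

Screen on constraints: max service T ≥ 122 °C; k ≥ 23.9 W/(m·K). Survivors: alloy D, alloy L.
Putting every candidate on a common basis:
  alloy D: σ_y = 533.0 MPa, ρ = 7827 kg/m³
  alloy L: σ_y = 257.9 MPa, ρ = 8810 kg/m³
  alloy D: M = 68.1 kN·m/kg
  alloy L: M = 29.3 kN·m/kg
Alloy D ranks first.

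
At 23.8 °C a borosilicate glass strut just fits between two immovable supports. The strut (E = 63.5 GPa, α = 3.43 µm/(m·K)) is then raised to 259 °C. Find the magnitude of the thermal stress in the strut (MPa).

51.2 MPa

ΔT = 235.2 K. Constrained thermal stress σ = E·α·ΔT = 63.50×10³ MPa × 3.43×10⁻⁶ × 235.2 = 51.2 MPa (compressive).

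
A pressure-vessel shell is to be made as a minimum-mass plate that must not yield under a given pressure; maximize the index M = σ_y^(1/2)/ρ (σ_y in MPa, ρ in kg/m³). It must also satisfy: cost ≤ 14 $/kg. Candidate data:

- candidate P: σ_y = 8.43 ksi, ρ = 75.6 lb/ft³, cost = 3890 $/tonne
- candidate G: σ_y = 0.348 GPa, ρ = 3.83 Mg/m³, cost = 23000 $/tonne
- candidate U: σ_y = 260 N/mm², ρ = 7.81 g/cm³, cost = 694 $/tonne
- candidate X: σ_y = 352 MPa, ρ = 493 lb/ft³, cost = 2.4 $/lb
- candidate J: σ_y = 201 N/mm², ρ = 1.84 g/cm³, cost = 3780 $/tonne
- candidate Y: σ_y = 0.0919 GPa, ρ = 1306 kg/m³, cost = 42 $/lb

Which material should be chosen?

Screen on constraints: cost ≤ 14 $/kg. Survivors: candidate P, candidate U, candidate X, candidate J.
Convert each candidate to consistent units, then evaluate M:
  candidate P: σ_y = 58.12 MPa, ρ = 1211 kg/m³
  candidate U: σ_y = 260.0 MPa, ρ = 7810 kg/m³
  candidate X: σ_y = 352.0 MPa, ρ = 7897 kg/m³
  candidate J: σ_y = 201.0 MPa, ρ = 1840 kg/m³
  candidate J: M = 7.71×10⁻³
  candidate P: M = 6.30×10⁻³
  candidate X: M = 2.38×10⁻³
  candidate U: M = 2.06×10⁻³
The maximum is for candidate J.

candidate J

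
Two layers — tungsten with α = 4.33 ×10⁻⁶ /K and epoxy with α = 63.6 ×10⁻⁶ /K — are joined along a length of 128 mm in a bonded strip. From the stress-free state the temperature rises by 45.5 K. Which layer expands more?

epoxy

α(tungsten) = 4.33×10⁻⁶/K vs α(epoxy) = 63.6×10⁻⁶/K.
Higher α expands more for the same ΔT: epoxy.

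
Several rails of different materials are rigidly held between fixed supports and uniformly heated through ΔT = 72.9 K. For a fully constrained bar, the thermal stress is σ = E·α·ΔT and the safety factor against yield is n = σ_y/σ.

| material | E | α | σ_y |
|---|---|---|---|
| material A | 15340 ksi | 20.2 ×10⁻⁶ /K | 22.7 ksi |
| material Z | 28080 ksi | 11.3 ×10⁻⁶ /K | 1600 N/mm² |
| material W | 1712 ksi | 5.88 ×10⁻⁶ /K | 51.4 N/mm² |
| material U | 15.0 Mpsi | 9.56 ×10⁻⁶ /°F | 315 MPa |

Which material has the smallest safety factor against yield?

material A

With everything in SI (GPa, ×10⁻⁶/K, MPa):
  material A: E = 105.8, α = 20.2, σ_y = 156.5 → σ = 156 MPa, n = 1.00
  material Z: E = 193.6, α = 11.3, σ_y = 1600 → σ = 159 MPa, n = 10.0
  material W: E = 11.80, α = 5.88, σ_y = 51.40 → σ = 5.06 MPa, n = 10.2
  material U: E = 103.4, α = 17.2, σ_y = 315.0 → σ = 130 MPa, n = 2.43
Material A has the lowest safety factor, n = 1.00.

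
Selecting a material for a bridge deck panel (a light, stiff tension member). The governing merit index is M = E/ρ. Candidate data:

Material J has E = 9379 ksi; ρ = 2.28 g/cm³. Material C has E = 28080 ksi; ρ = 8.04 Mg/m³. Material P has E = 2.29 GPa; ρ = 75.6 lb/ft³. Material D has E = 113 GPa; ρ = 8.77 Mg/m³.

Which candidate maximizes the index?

material J

After converting to SI:
  material J: E = 64.67 GPa, ρ = 2280 kg/m³
  material C: E = 193.6 GPa, ρ = 8040 kg/m³
  material P: E = 2.290 GPa, ρ = 1211 kg/m³
  material D: E = 113.0 GPa, ρ = 8770 kg/m³
  material J: M = 28.4 MN·m/kg
  material C: M = 24.1 MN·m/kg
  material D: M = 12.9 MN·m/kg
  material P: M = 1.89 MN·m/kg
The maximum is for material J.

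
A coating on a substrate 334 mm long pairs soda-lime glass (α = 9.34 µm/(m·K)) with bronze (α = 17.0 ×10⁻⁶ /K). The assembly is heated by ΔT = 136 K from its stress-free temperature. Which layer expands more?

α(soda-lime glass) = 9.34×10⁻⁶/K vs α(bronze) = 17.0×10⁻⁶/K.
Higher α expands more for the same ΔT: bronze.

bronze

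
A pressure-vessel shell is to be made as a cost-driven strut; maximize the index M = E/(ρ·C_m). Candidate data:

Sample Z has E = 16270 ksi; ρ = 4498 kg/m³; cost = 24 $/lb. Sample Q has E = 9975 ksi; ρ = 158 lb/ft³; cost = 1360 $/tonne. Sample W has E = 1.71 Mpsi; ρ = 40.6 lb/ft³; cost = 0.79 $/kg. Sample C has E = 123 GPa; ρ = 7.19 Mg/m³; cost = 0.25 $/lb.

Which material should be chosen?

Putting every candidate on a common basis:
  sample Z: E = 112.2 GPa, ρ = 4498 kg/m³, cost = 52.91 $/kg
  sample Q: E = 68.78 GPa, ρ = 2531 kg/m³, cost = 1.360 $/kg
  sample W: E = 11.79 GPa, ρ = 650.3 kg/m³, cost = 0.7900 $/kg
  sample C: E = 123.0 GPa, ρ = 7190 kg/m³, cost = 0.5511 $/kg
  sample C: M = 31.0 MN·m per $
  sample W: M = 22.9 MN·m per $
  sample Q: M = 20.0 MN·m per $
  sample Z: M = 0.471 MN·m per $
Highest index: sample C.

sample C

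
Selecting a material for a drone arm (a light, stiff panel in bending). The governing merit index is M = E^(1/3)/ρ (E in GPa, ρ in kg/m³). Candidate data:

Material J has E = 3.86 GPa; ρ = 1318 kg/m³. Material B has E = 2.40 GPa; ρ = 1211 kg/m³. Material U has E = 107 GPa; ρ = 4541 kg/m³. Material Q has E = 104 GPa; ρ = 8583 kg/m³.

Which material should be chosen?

Per-candidate index values:
  material J: M = 1.19×10⁻³
  material B: M = 1.11×10⁻³
  material U: M = 1.05×10⁻³
  material Q: M = 0.548×10⁻³
Highest index: material J.

material J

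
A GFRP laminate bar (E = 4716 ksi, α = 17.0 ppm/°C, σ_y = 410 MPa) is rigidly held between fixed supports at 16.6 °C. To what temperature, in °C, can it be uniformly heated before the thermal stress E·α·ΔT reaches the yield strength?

E = 4716 ksi = 32.52 GPa.
E·α·ΔT = 410.0 MPa ⇒ ΔT = 410.0 / (32.52×10³ × 17.0×10⁻⁶) = 741.7 K.
T = 16.6 + 741.7 = 758.3 °C.

758 °C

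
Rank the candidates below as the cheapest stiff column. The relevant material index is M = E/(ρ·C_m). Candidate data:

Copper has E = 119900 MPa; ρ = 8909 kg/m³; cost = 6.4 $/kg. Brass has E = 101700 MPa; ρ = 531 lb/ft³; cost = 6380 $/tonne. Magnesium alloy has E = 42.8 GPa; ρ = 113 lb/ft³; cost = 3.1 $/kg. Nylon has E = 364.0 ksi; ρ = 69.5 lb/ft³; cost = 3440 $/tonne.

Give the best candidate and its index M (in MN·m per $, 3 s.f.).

Convert each candidate to consistent units, then evaluate M:
  copper: E = 119.9 GPa, ρ = 8909 kg/m³, cost = 6.400 $/kg
  brass: E = 101.7 GPa, ρ = 8506 kg/m³, cost = 6.380 $/kg
  magnesium alloy: E = 42.80 GPa, ρ = 1810 kg/m³, cost = 3.100 $/kg
  nylon: E = 2.510 GPa, ρ = 1113 kg/m³, cost = 3.440 $/kg
  magnesium alloy: M = 7.63 MN·m per $
  copper: M = 2.10 MN·m per $
  brass: M = 1.87 MN·m per $
  nylon: M = 0.655 MN·m per $
The maximum is for magnesium alloy.

magnesium alloy, M = 7.63 MN·m per $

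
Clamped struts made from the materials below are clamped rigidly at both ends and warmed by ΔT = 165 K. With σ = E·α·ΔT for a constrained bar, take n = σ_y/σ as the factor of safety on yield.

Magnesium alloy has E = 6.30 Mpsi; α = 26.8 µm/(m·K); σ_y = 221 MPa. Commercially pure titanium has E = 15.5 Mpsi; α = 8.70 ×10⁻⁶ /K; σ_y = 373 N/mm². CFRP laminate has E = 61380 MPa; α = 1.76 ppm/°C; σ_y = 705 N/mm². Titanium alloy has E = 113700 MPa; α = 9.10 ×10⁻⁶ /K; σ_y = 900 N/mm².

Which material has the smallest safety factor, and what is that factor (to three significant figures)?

In consistent units (E in GPa, α in ×10⁻⁶/K, σ_y in MPa):
  magnesium alloy: E = 43.44, α = 26.8, σ_y = 221.0 → σ = 192 MPa, n = 1.15
  commercially pure titanium: E = 106.9, α = 8.70, σ_y = 373.0 → σ = 153 MPa, n = 2.43
  CFRP laminate: E = 61.38, α = 1.76, σ_y = 705.0 → σ = 17.8 MPa, n = 39.6
  titanium alloy: E = 113.7, α = 9.10, σ_y = 900.0 → σ = 171 MPa, n = 5.27
The minimum is magnesium alloy at n = 1.15.

magnesium alloy, n = 1.15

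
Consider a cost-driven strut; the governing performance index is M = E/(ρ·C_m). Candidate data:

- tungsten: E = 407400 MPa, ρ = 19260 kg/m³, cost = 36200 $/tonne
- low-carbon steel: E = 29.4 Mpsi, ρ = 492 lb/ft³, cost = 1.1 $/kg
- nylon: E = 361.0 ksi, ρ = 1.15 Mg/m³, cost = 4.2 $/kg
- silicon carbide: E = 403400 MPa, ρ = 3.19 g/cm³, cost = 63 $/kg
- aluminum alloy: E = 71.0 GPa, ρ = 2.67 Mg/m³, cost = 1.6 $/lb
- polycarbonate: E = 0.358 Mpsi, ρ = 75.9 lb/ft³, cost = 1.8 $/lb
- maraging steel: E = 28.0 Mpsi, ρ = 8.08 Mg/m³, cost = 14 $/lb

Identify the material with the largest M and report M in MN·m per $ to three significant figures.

low-carbon steel, M = 23.4 MN·m per $

Normalizing units and computing the index:
  tungsten: E = 407.4 GPa, ρ = 19260 kg/m³, cost = 36.20 $/kg
  low-carbon steel: E = 202.7 GPa, ρ = 7881 kg/m³, cost = 1.100 $/kg
  nylon: E = 2.489 GPa, ρ = 1150 kg/m³, cost = 4.200 $/kg
  silicon carbide: E = 403.4 GPa, ρ = 3190 kg/m³, cost = 63.00 $/kg
  aluminum alloy: E = 71.00 GPa, ρ = 2670 kg/m³, cost = 3.527 $/kg
  polycarbonate: E = 2.468 GPa, ρ = 1216 kg/m³, cost = 3.968 $/kg
  maraging steel: E = 193.1 GPa, ρ = 8080 kg/m³, cost = 30.86 $/kg
  low-carbon steel: M = 23.4 MN·m per $
  aluminum alloy: M = 7.54 MN·m per $
  silicon carbide: M = 2.01 MN·m per $
  maraging steel: M = 0.774 MN·m per $
  tungsten: M = 0.584 MN·m per $
  nylon: M = 0.515 MN·m per $
  polycarbonate: M = 0.512 MN·m per $
The maximum is for low-carbon steel.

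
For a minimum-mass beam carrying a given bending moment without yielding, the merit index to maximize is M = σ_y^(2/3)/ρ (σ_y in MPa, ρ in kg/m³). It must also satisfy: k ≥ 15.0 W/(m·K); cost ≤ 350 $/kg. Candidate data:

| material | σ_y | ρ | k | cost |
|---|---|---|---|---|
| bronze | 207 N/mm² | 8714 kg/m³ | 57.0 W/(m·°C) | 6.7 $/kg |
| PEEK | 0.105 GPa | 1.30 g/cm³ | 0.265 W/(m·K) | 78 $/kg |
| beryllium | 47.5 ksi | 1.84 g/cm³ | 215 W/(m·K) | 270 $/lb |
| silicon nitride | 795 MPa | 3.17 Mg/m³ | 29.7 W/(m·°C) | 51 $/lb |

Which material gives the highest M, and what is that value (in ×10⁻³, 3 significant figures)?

silicon nitride, M = 27.1×10⁻³

Screen on constraints: k ≥ 15.0 W/(m·K); cost ≤ 350 $/kg. Survivors: bronze, silicon nitride.
In SI units:
  bronze: σ_y = 207.0 MPa, ρ = 8714 kg/m³
  silicon nitride: σ_y = 795.0 MPa, ρ = 3170 kg/m³
  silicon nitride: M = 27.1×10⁻³
  bronze: M = 4.02×10⁻³
Silicon nitride has the largest M.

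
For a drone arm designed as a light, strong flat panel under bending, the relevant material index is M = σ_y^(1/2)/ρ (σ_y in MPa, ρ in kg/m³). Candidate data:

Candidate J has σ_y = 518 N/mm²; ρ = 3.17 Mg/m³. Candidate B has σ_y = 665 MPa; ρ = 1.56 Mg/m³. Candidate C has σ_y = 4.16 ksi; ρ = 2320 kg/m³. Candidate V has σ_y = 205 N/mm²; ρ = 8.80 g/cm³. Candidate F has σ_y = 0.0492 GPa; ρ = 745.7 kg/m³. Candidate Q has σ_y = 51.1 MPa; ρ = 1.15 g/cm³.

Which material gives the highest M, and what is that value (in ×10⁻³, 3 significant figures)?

Putting every candidate on a common basis:
  candidate J: σ_y = 518.0 MPa, ρ = 3170 kg/m³
  candidate B: σ_y = 665.0 MPa, ρ = 1560 kg/m³
  candidate C: σ_y = 28.68 MPa, ρ = 2320 kg/m³
  candidate V: σ_y = 205.0 MPa, ρ = 8800 kg/m³
  candidate F: σ_y = 49.20 MPa, ρ = 745.7 kg/m³
  candidate Q: σ_y = 51.10 MPa, ρ = 1150 kg/m³
  candidate B: M = 16.5×10⁻³
  candidate F: M = 9.41×10⁻³
  candidate J: M = 7.18×10⁻³
  candidate Q: M = 6.22×10⁻³
  candidate C: M = 2.31×10⁻³
  candidate V: M = 1.63×10⁻³
The maximum is for candidate B.

candidate B, M = 16.5×10⁻³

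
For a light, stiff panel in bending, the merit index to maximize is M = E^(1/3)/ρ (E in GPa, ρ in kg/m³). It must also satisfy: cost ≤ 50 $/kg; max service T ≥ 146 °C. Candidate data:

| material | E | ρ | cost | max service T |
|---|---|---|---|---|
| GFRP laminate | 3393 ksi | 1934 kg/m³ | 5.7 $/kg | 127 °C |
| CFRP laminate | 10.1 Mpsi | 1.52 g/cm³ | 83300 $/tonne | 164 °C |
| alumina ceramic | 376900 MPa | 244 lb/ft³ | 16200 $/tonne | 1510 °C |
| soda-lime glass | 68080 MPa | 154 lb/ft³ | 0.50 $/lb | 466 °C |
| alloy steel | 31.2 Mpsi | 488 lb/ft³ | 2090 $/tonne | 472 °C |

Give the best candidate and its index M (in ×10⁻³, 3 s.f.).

Screen on constraints: cost ≤ 50 $/kg; max service T ≥ 146 °C. Survivors: alumina ceramic, soda-lime glass, alloy steel.
After converting to SI:
  alumina ceramic: E = 376.9 GPa, ρ = 3909 kg/m³
  soda-lime glass: E = 68.08 GPa, ρ = 2467 kg/m³
  alloy steel: E = 215.1 GPa, ρ = 7817 kg/m³
  alumina ceramic: M = 1.85×10⁻³
  soda-lime glass: M = 1.66×10⁻³
  alloy steel: M = 0.767×10⁻³
Alumina ceramic ranks first.

alumina ceramic, M = 1.85×10⁻³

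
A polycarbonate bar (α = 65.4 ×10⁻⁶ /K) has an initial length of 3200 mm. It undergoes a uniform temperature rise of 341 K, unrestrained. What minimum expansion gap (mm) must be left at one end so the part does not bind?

ΔL = α·L₀·ΔT = 65.4×10⁻⁶ × 3200 mm × 341.0 K = 71.4 mm.

71.4 mm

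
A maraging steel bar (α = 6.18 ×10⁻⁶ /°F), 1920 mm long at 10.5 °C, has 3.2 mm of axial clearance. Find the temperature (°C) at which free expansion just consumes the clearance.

α = 6.18×10⁻⁶/°F × 9/5 = 11.1×10⁻⁶/K.
α·L₀·ΔT = 3.2 mm ⇒ ΔT = 3.2 / (11.1×10⁻⁶ × 1920.0) = 149.8 K.
T = 10.5 + 149.8 = 160.3 °C.

160 °C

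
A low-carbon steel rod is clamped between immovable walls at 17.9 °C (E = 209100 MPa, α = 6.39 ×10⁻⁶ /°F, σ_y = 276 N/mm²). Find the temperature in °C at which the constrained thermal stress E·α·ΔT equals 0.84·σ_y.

E = 209100 MPa = 209.1 GPa.
α = 6.39×10⁻⁶/°F × 9/5 = 11.5×10⁻⁶/K.
σ_y = 276 N/mm² = 276.0 MPa.
E·α·ΔT = 231.8 MPa ⇒ ΔT = 231.8 / (209.1×10³ × 11.5×10⁻⁶) = 96.40 K.
T = 17.9 + 96.40 = 114.3 °C.

114 °C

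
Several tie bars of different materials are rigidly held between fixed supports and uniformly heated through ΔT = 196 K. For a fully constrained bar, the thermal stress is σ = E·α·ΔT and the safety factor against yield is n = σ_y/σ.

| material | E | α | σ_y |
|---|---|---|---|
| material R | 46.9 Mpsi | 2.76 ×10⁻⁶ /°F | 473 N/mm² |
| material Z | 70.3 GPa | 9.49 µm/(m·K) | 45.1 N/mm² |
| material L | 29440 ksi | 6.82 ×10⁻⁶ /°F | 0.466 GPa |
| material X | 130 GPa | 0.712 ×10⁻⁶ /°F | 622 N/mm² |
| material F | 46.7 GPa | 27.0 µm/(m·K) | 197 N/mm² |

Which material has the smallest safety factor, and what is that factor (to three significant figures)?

Per material, after unit conversion:
  material R: E = 323.4, α = 4.97, σ_y = 473.0 → σ = 315 MPa, n = 1.50
  material Z: E = 70.30, α = 9.49, σ_y = 45.10 → σ = 131 MPa, n = 0.345
  material L: E = 203.0, α = 12.3, σ_y = 466.0 → σ = 488 MPa, n = 0.954
  material X: E = 130.0, α = 1.28, σ_y = 622.0 → σ = 32.7 MPa, n = 19.0
  material F: E = 46.70, α = 27.0, σ_y = 197.0 → σ = 247 MPa, n = 0.797
The minimum is material Z at n = 0.345.

material Z, n = 0.345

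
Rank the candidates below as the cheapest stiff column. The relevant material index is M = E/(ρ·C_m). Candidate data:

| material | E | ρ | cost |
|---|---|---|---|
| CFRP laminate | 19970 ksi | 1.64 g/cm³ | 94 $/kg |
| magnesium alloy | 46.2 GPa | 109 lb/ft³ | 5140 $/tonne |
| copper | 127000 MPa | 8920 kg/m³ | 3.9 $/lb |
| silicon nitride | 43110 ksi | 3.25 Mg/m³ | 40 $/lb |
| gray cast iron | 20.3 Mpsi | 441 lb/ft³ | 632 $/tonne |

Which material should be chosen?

gray cast iron

After converting to SI:
  CFRP laminate: E = 137.7 GPa, ρ = 1640 kg/m³, cost = 94.00 $/kg
  magnesium alloy: E = 46.20 GPa, ρ = 1746 kg/m³, cost = 5.140 $/kg
  copper: E = 127.0 GPa, ρ = 8920 kg/m³, cost = 8.598 $/kg
  silicon nitride: E = 297.2 GPa, ρ = 3250 kg/m³, cost = 88.18 $/kg
  gray cast iron: E = 140.0 GPa, ρ = 7064 kg/m³, cost = 0.6320 $/kg
  gray cast iron: M = 31.4 MN·m per $
  magnesium alloy: M = 5.15 MN·m per $
  copper: M = 1.66 MN·m per $
  silicon nitride: M = 1.04 MN·m per $
  CFRP laminate: M = 0.893 MN·m per $
Highest index: gray cast iron.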